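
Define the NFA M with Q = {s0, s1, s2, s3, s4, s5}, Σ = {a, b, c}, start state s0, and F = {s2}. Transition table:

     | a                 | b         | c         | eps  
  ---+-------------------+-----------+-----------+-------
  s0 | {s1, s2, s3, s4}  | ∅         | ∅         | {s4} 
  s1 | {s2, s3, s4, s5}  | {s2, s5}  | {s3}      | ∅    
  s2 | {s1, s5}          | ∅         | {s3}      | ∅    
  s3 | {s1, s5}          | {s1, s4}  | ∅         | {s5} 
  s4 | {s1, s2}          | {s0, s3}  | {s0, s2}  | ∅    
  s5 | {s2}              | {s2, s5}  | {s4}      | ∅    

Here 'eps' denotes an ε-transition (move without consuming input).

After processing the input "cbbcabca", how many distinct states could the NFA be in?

Start: ε-closure({s0}) = {s0, s4}.
Read 'c': {s0, s4} → {s0, s2, s4}.
Read 'b': {s0, s2, s4} → {s0, s3, s4, s5}.
Read 'b': {s0, s3, s4, s5} → {s0, s1, s2, s3, s4, s5}.
Read 'c': {s0, s1, s2, s3, s4, s5} → {s0, s2, s3, s4, s5}.
Read 'a': {s0, s2, s3, s4, s5} → {s1, s2, s3, s4, s5}.
Read 'b': {s1, s2, s3, s4, s5} → {s0, s1, s2, s3, s4, s5}.
Read 'c': {s0, s1, s2, s3, s4, s5} → {s0, s2, s3, s4, s5}.
Read 'a': {s0, s2, s3, s4, s5} → {s1, s2, s3, s4, s5}.
That set has 5 states.

5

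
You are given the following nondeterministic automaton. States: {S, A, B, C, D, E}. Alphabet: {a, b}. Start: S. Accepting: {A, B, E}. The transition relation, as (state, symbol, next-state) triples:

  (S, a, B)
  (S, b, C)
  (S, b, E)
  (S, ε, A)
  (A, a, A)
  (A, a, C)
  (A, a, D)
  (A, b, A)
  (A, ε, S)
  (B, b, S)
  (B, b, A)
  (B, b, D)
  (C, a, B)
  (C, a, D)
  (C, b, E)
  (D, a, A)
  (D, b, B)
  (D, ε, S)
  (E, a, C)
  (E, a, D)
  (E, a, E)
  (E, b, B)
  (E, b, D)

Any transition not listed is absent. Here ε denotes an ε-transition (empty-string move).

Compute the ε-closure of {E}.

Begin with {E}.
No ε-moves leave this set, so the closure equals the set itself.

{E}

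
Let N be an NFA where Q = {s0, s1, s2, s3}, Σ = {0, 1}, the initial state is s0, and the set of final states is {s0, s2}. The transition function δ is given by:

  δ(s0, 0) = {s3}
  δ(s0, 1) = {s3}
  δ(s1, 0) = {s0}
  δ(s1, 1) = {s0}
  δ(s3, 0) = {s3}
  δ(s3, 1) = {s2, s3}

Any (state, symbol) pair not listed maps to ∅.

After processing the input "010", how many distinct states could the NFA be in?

1

Start in {s0}.
Read '0': {s0} → {s3}.
Read '1': {s3} → {s2, s3}.
Read '0': {s2, s3} → {s3}.
That set has 1 state.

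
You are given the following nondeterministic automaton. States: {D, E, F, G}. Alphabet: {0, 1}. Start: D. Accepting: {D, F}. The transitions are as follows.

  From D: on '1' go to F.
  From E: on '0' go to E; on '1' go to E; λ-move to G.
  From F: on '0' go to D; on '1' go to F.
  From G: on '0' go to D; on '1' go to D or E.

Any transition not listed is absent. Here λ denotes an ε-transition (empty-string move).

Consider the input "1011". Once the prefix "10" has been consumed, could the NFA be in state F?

Start in {D}.
Read '1': D→{F}; now {F}.
Read '0': F→{D}; now {D}.
State F is not in {D}.

No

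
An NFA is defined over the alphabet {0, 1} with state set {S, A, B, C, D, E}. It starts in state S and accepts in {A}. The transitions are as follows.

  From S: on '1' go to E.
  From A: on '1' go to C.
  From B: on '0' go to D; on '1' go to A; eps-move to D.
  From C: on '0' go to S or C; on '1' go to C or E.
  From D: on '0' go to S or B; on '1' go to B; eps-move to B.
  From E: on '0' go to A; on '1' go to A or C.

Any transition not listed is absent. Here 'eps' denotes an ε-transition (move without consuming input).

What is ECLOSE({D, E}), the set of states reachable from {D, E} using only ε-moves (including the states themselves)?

Begin with {D, E}.
ε-move D → B; add B.

{B, D, E}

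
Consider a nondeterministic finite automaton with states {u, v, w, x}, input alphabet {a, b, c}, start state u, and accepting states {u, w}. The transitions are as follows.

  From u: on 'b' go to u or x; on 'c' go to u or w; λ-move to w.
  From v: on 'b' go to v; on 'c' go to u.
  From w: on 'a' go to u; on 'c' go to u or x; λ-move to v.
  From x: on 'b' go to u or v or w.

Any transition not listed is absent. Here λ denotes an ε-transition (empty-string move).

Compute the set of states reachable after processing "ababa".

Start: ε-closure({u}) = {u, v, w}.
Read 'a': {u, v, w} → {u, v, w}.
Read 'b': {u, v, w} → {u, v, w, x}.
Read 'a': {u, v, w, x} → {u, v, w}.
Read 'b': {u, v, w} → {u, v, w, x}.
Read 'a': {u, v, w, x} → {u, v, w}.

{u, v, w}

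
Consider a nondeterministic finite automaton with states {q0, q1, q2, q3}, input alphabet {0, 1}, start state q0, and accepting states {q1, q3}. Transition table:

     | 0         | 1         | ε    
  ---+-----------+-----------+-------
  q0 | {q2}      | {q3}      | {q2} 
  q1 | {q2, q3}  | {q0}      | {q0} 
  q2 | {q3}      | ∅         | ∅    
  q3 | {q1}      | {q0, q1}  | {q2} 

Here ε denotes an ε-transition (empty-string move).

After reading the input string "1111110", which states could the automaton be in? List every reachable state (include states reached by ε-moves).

Start: ε-closure({q0}) = {q0, q2}.
Read '1': q0→{q3}, q2→∅; union {q3}; ε-closure = {q2, q3}.
Read '1': q2→∅, q3→{q0, q1}; union {q0, q1}; ε-closure = {q0, q1, q2}.
Read '1': q0→{q3}, q1→{q0}, q2→∅; union {q0, q3}; ε-closure = {q0, q2, q3}.
Read '1': q0→{q3}, q2→∅, q3→{q0, q1}; union {q0, q1, q3}; ε-closure = {q0, q1, q2, q3}.
Read '1': q0→{q3}, q1→{q0}, q2→∅, q3→{q0, q1}; union {q0, q1, q3}; ε-closure = {q0, q1, q2, q3}.
Read '1': q0→{q3}, q1→{q0}, q2→∅, q3→{q0, q1}; union {q0, q1, q3}; ε-closure = {q0, q1, q2, q3}.
Read '0': q0→{q2}, q1→{q2, q3}, q2→{q3}, q3→{q1}; union {q1, q2, q3}; ε-closure = {q0, q1, q2, q3}.

{q0, q1, q2, q3}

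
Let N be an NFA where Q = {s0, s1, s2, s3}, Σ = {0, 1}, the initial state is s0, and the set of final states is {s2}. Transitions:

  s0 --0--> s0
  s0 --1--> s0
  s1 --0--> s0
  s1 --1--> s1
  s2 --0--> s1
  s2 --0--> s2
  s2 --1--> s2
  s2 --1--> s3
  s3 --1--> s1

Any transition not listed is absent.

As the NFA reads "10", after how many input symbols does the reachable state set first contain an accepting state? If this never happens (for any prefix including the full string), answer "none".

none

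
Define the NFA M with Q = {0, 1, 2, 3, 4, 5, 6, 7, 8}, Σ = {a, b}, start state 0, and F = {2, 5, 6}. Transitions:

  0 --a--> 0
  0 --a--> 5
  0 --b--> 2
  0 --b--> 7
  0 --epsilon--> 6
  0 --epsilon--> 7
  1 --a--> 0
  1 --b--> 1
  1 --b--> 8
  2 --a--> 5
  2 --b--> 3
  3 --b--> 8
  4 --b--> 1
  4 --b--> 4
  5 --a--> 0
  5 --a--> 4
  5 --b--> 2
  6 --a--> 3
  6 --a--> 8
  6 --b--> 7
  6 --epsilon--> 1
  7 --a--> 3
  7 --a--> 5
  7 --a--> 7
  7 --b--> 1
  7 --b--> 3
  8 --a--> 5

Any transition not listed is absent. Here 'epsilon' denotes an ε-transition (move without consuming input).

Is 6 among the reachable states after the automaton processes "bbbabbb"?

Start: ε-closure({0}) = {0, 1, 6, 7}.
Read 'b': 0→{2, 7}, 1→{1, 8}, 6→{7}, 7→{1, 3}; now {1, 2, 3, 7, 8}.
Read 'b': 1→{1, 8}, 2→{3}, 3→{8}, 7→{1, 3}, 8→∅; now {1, 3, 8}.
Read 'b': 1→{1, 8}, 3→{8}, 8→∅; now {1, 8}.
Read 'a': 1→{0}, 8→{5}; union {0, 5}; ε-closure = {0, 1, 5, 6, 7}.
Read 'b': 0→{2, 7}, 1→{1, 8}, 5→{2}, 6→{7}, 7→{1, 3}; now {1, 2, 3, 7, 8}.
Read 'b': 1→{1, 8}, 2→{3}, 3→{8}, 7→{1, 3}, 8→∅; now {1, 3, 8}.
Read 'b': 1→{1, 8}, 3→{8}, 8→∅; now {1, 8}.
State 6 is not in {1, 8}.

No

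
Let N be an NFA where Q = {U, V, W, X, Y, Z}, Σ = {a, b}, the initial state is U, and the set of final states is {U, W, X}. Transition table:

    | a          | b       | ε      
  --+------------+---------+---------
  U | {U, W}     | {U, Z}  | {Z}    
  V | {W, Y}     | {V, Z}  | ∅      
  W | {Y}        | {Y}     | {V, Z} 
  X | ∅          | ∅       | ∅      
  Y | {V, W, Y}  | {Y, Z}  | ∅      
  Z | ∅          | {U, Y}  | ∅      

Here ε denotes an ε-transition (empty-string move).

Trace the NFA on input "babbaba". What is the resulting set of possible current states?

{U, V, W, Y, Z}

Start: ε-closure({U}) = {U, Z}.
Read 'b': U→{U, Z}, Z→{U, Y}; now {U, Y, Z}.
Read 'a': U→{U, W}, Y→{V, W, Y}, Z→∅; union {U, V, W, Y}; ε-closure = {U, V, W, Y, Z}.
Read 'b': U→{U, Z}, V→{V, Z}, W→{Y}, Y→{Y, Z}, Z→{U, Y}; now {U, V, Y, Z}.
Read 'b': U→{U, Z}, V→{V, Z}, Y→{Y, Z}, Z→{U, Y}; now {U, V, Y, Z}.
Read 'a': U→{U, W}, V→{W, Y}, Y→{V, W, Y}, Z→∅; union {U, V, W, Y}; ε-closure = {U, V, W, Y, Z}.
Read 'b': U→{U, Z}, V→{V, Z}, W→{Y}, Y→{Y, Z}, Z→{U, Y}; now {U, V, Y, Z}.
Read 'a': U→{U, W}, V→{W, Y}, Y→{V, W, Y}, Z→∅; union {U, V, W, Y}; ε-closure = {U, V, W, Y, Z}.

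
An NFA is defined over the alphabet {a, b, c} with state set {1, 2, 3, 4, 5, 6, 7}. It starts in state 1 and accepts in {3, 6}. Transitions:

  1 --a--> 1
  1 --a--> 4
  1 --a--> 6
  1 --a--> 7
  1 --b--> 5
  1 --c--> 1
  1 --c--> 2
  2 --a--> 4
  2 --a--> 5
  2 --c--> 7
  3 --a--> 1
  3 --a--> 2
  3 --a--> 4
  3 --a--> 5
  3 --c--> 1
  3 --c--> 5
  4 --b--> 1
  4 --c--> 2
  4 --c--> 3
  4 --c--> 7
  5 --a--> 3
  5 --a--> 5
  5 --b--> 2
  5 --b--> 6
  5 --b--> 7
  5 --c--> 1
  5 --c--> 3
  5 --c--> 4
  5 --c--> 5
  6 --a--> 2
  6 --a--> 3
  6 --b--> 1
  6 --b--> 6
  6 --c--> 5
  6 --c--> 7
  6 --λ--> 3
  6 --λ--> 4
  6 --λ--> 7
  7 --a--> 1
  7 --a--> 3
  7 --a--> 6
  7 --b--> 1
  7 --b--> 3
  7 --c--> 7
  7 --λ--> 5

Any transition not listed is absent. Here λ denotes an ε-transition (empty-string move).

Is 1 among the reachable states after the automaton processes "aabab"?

Start in {1}.
Read 'a': 1→{1, 4, 6, 7}; union {1, 4, 6, 7}; ε-closure = {1, 3, 4, 5, 6, 7}.
Read 'a': 1→{1, 4, 6, 7}, 3→{1, 2, 4, 5}, 4→∅, 5→{3, 5}, 6→{2, 3}, 7→{1, 3, 6}; now {1, 2, 3, 4, 5, 6, 7}.
Read 'b': 1→{5}, 2→∅, 3→∅, 4→{1}, 5→{2, 6, 7}, 6→{1, 6}, 7→{1, 3}; union {1, 2, 3, 5, 6, 7}; ε-closure = {1, 2, 3, 4, 5, 6, 7}.
Read 'a': 1→{1, 4, 6, 7}, 2→{4, 5}, 3→{1, 2, 4, 5}, 4→∅, 5→{3, 5}, 6→{2, 3}, 7→{1, 3, 6}; now {1, 2, 3, 4, 5, 6, 7}.
Read 'b': 1→{5}, 2→∅, 3→∅, 4→{1}, 5→{2, 6, 7}, 6→{1, 6}, 7→{1, 3}; union {1, 2, 3, 5, 6, 7}; ε-closure = {1, 2, 3, 4, 5, 6, 7}.
State 1 is in {1, 2, 3, 4, 5, 6, 7}.

Yes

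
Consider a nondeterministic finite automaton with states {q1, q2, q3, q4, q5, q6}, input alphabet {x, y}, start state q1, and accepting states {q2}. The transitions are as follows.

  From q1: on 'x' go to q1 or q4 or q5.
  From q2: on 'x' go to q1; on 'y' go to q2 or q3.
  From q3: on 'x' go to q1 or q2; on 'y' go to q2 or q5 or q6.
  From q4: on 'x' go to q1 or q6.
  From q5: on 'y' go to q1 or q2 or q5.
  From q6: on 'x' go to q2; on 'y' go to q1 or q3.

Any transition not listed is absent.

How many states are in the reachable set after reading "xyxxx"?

Start in {q1}.
Read 'x': q1→{q1, q4, q5}; now {q1, q4, q5}.
Read 'y': q1→∅, q4→∅, q5→{q1, q2, q5}; now {q1, q2, q5}.
Read 'x': q1→{q1, q4, q5}, q2→{q1}, q5→∅; now {q1, q4, q5}.
Read 'x': q1→{q1, q4, q5}, q4→{q1, q6}, q5→∅; now {q1, q4, q5, q6}.
Read 'x': q1→{q1, q4, q5}, q4→{q1, q6}, q5→∅, q6→{q2}; now {q1, q2, q4, q5, q6}.
That set has 5 states.

5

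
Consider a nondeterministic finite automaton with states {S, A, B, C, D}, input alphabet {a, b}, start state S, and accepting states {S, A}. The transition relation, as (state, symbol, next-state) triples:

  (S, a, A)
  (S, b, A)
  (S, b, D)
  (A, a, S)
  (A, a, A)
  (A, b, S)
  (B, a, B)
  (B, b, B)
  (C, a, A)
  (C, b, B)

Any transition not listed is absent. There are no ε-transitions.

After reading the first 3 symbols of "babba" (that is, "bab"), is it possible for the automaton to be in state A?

Yes

Start in {S}.
Read 'b': {S} → {A, D}.
Read 'a': {A, D} → {S, A}.
Read 'b': {S, A} → {S, A, D}.
State A is in {S, A, D}.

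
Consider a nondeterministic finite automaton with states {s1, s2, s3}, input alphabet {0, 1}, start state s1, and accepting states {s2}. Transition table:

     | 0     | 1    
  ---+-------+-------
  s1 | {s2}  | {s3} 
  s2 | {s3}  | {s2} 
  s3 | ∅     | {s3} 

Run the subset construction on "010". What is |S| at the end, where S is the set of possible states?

Start in {s1}.
Read '0': s1→{s2}; now {s2}.
Read '1': s2→{s2}; now {s2}.
Read '0': s2→{s3}; now {s3}.
That set has 1 state.

1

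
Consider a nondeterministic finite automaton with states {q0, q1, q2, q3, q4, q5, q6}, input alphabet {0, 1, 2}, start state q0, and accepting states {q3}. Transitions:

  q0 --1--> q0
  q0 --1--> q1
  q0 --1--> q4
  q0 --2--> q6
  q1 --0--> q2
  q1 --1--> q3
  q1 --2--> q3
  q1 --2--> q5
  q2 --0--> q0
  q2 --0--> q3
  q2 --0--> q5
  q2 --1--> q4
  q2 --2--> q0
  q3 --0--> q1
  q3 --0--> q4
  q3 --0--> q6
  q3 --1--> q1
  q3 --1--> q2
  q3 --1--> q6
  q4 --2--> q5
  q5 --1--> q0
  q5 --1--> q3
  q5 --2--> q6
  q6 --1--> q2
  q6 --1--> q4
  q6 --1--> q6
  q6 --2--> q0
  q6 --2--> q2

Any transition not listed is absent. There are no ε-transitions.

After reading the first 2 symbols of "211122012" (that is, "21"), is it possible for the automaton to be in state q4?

Yes

Start in {q0}.
Read '2': q0→{q6}; now {q6}.
Read '1': q6→{q2, q4, q6}; now {q2, q4, q6}.
State q4 is in {q2, q4, q6}.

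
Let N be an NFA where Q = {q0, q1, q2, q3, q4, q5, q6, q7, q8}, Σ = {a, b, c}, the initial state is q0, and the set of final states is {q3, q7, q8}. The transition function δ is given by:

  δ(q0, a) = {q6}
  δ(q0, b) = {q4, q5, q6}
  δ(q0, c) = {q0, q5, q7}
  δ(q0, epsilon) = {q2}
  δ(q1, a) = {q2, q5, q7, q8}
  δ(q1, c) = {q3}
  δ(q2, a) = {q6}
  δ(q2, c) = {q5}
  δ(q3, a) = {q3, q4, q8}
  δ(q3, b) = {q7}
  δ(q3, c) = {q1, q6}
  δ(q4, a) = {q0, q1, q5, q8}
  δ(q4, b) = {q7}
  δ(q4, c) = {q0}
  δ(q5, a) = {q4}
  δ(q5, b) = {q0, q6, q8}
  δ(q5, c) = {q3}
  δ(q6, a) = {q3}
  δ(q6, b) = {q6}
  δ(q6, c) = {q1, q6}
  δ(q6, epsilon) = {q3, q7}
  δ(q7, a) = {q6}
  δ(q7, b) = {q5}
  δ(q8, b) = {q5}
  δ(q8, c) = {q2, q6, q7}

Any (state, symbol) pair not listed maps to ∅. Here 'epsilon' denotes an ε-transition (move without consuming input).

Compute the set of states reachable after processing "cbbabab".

{q0, q2, q3, q4, q5, q6, q7, q8}

Start: ε-closure({q0}) = {q0, q2}.
Read 'c': q0→{q0, q5, q7}, q2→{q5}; union {q0, q5, q7}; ε-closure = {q0, q2, q5, q7}.
Read 'b': q0→{q4, q5, q6}, q2→∅, q5→{q0, q6, q8}, q7→{q5}; union {q0, q4, q5, q6, q8}; ε-closure = {q0, q2, q3, q4, q5, q6, q7, q8}.
Read 'b': q0→{q4, q5, q6}, q2→∅, q3→{q7}, q4→{q7}, q5→{q0, q6, q8}, q6→{q6}, q7→{q5}, q8→{q5}; union {q0, q4, q5, q6, q7, q8}; ε-closure = {q0, q2, q3, q4, q5, q6, q7, q8}.
Read 'a': q0→{q6}, q2→{q6}, q3→{q3, q4, q8}, q4→{q0, q1, q5, q8}, q5→{q4}, q6→{q3}, q7→{q6}, q8→∅; union {q0, q1, q3, q4, q5, q6, q8}; ε-closure = {q0, q1, q2, q3, q4, q5, q6, q7, q8}.
Read 'b': q0→{q4, q5, q6}, q1→∅, q2→∅, q3→{q7}, q4→{q7}, q5→{q0, q6, q8}, q6→{q6}, q7→{q5}, q8→{q5}; union {q0, q4, q5, q6, q7, q8}; ε-closure = {q0, q2, q3, q4, q5, q6, q7, q8}.
Read 'a': q0→{q6}, q2→{q6}, q3→{q3, q4, q8}, q4→{q0, q1, q5, q8}, q5→{q4}, q6→{q3}, q7→{q6}, q8→∅; union {q0, q1, q3, q4, q5, q6, q8}; ε-closure = {q0, q1, q2, q3, q4, q5, q6, q7, q8}.
Read 'b': q0→{q4, q5, q6}, q1→∅, q2→∅, q3→{q7}, q4→{q7}, q5→{q0, q6, q8}, q6→{q6}, q7→{q5}, q8→{q5}; union {q0, q4, q5, q6, q7, q8}; ε-closure = {q0, q2, q3, q4, q5, q6, q7, q8}.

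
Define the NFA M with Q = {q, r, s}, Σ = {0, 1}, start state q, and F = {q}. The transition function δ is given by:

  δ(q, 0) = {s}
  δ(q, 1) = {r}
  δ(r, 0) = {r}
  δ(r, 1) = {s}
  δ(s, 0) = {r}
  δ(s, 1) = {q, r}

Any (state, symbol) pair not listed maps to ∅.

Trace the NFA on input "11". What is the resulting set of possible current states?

{s}

Start in {q}.
Read '1': {q} → {r}.
Read '1': {r} → {s}.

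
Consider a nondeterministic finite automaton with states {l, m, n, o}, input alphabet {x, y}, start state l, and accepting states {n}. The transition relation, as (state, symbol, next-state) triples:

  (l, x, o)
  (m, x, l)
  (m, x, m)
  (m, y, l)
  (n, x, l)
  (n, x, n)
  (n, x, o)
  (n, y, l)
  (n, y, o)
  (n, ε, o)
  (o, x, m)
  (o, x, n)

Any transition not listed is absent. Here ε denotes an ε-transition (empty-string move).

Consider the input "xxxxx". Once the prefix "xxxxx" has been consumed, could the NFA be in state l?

Yes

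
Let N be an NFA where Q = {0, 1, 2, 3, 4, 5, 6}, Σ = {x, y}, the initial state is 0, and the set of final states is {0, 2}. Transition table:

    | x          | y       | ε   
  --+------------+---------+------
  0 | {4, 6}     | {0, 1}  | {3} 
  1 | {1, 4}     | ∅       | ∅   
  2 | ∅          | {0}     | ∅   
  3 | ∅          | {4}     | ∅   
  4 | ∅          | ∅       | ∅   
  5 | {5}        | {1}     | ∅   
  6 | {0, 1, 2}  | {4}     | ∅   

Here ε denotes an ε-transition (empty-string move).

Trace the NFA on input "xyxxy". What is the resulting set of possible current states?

Start: ε-closure({0}) = {0, 3}.
Read 'x': {0, 3} → {4, 6}.
Read 'y': {4, 6} → {4}.
Read 'x': {4} → ∅.
The set is empty and remains empty for the remaining 2 symbols.

∅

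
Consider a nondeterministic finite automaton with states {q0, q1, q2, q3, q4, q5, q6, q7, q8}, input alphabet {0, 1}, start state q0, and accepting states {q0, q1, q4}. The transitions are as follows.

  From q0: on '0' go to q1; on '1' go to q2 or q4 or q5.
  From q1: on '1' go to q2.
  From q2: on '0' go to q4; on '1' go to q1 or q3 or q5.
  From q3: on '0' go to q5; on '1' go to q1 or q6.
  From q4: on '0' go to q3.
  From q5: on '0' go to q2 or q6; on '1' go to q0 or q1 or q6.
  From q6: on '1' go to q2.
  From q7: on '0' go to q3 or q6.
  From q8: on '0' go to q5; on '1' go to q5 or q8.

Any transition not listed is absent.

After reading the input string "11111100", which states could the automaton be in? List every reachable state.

Start in {q0}.
Read '1': q0→{q2, q4, q5}; now {q2, q4, q5}.
Read '1': q2→{q1, q3, q5}, q4→∅, q5→{q0, q1, q6}; now {q0, q1, q3, q5, q6}.
Read '1': q0→{q2, q4, q5}, q1→{q2}, q3→{q1, q6}, q5→{q0, q1, q6}, q6→{q2}; now {q0, q1, q2, q4, q5, q6}.
Read '1': q0→{q2, q4, q5}, q1→{q2}, q2→{q1, q3, q5}, q4→∅, q5→{q0, q1, q6}, q6→{q2}; now {q0, q1, q2, q3, q4, q5, q6}.
Read '1': q0→{q2, q4, q5}, q1→{q2}, q2→{q1, q3, q5}, q3→{q1, q6}, q4→∅, q5→{q0, q1, q6}, q6→{q2}; now {q0, q1, q2, q3, q4, q5, q6}.
Read '1': q0→{q2, q4, q5}, q1→{q2}, q2→{q1, q3, q5}, q3→{q1, q6}, q4→∅, q5→{q0, q1, q6}, q6→{q2}; now {q0, q1, q2, q3, q4, q5, q6}.
Read '0': q0→{q1}, q1→∅, q2→{q4}, q3→{q5}, q4→{q3}, q5→{q2, q6}, q6→∅; now {q1, q2, q3, q4, q5, q6}.
Read '0': q1→∅, q2→{q4}, q3→{q5}, q4→{q3}, q5→{q2, q6}, q6→∅; now {q2, q3, q4, q5, q6}.

{q2, q3, q4, q5, q6}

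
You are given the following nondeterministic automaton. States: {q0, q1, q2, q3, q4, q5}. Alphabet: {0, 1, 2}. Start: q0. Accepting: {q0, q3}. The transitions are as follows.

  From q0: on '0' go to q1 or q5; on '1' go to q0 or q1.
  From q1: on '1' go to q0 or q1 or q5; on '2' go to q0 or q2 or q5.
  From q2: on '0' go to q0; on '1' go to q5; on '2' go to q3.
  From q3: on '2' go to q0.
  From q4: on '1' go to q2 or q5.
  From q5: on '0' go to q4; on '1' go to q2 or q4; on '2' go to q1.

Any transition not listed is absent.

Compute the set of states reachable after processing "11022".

Start in {q0}.
Read '1': q0→{q0, q1}; now {q0, q1}.
Read '1': q0→{q0, q1}, q1→{q0, q1, q5}; now {q0, q1, q5}.
Read '0': q0→{q1, q5}, q1→∅, q5→{q4}; now {q1, q4, q5}.
Read '2': q1→{q0, q2, q5}, q4→∅, q5→{q1}; now {q0, q1, q2, q5}.
Read '2': q0→∅, q1→{q0, q2, q5}, q2→{q3}, q5→{q1}; now {q0, q1, q2, q3, q5}.

{q0, q1, q2, q3, q5}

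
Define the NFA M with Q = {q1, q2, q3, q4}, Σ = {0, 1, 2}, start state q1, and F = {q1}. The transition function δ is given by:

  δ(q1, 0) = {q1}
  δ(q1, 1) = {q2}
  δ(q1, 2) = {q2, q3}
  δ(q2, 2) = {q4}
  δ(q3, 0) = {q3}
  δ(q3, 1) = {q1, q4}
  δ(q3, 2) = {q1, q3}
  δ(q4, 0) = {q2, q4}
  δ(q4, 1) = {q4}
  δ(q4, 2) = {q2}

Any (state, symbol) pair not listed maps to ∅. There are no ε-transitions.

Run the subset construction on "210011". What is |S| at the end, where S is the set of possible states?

Start in {q1}.
Read '2': {q1} → {q2, q3}.
Read '1': {q2, q3} → {q1, q4}.
Read '0': {q1, q4} → {q1, q2, q4}.
Read '0': {q1, q2, q4} → {q1, q2, q4}.
Read '1': {q1, q2, q4} → {q2, q4}.
Read '1': {q2, q4} → {q4}.
That set has 1 state.

1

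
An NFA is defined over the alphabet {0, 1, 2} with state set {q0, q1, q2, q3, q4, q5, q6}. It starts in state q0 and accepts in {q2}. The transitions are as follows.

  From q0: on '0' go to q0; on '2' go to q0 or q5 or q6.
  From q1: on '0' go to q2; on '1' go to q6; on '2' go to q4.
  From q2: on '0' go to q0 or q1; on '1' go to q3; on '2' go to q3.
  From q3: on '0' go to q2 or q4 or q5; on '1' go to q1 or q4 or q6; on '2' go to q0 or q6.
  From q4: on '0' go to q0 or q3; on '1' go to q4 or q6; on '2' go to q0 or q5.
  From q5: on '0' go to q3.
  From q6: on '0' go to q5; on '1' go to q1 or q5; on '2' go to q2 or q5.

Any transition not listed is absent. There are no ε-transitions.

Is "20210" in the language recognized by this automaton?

Start in {q0}.
Read '2': {q0} → {q0, q5, q6}.
Read '0': {q0, q5, q6} → {q0, q3, q5}.
Read '2': {q0, q3, q5} → {q0, q5, q6}.
Read '1': {q0, q5, q6} → {q1, q5}.
Read '0': {q1, q5} → {q2, q3}.
The final set {q2, q3} contains the accepting state q2.

Yes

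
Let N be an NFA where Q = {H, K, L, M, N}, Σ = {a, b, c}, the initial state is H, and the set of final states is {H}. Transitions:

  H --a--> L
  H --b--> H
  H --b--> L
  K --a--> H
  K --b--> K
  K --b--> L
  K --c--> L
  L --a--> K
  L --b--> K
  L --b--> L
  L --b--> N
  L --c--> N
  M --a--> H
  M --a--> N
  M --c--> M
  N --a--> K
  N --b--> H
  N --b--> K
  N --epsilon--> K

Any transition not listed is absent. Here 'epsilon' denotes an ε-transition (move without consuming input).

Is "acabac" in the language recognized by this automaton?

Start in {H}.
Read 'a': {H} → {L}.
Read 'c': {L} → {K, N}.
Read 'a': {K, N} → {H, K}.
Read 'b': {H, K} → {H, K, L}.
Read 'a': {H, K, L} → {H, K, L}.
Read 'c': {H, K, L} → {K, L, N}.
The final set {K, L, N} contains no accepting state.

No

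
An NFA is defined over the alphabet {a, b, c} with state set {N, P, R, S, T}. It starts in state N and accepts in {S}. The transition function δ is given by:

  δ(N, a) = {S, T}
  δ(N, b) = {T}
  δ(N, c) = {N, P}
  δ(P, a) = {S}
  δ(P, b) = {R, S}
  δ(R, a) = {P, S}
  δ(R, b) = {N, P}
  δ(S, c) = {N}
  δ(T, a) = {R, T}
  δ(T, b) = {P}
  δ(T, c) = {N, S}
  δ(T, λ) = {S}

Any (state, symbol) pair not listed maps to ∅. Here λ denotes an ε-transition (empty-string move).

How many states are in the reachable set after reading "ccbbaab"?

2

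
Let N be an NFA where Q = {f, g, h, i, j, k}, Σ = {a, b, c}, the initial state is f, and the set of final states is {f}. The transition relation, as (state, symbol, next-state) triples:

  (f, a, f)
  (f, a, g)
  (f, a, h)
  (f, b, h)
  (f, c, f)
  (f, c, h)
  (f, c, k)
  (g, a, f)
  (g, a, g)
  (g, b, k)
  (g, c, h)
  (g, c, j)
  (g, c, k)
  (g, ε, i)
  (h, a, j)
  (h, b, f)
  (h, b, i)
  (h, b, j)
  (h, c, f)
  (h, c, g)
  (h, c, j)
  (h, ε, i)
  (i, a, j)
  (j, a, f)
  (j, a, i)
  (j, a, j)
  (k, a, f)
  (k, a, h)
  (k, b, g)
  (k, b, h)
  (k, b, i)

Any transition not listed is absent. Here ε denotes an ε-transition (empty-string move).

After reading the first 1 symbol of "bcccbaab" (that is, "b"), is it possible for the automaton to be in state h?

Start in {f}.
Read 'b': f→{h}; union {h}; ε-closure = {h, i}.
State h is in {h, i}.

Yes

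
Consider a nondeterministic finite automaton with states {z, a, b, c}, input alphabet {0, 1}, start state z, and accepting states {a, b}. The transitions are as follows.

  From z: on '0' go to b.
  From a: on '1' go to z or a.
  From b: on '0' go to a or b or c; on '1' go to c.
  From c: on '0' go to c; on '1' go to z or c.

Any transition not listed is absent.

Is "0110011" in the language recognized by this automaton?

Yes

Start in {z}.
Read '0': {z} → {b}.
Read '1': {b} → {c}.
Read '1': {c} → {z, c}.
Read '0': {z, c} → {b, c}.
Read '0': {b, c} → {a, b, c}.
Read '1': {a, b, c} → {z, a, c}.
Read '1': {z, a, c} → {z, a, c}.
The final set {z, a, c} contains the accepting state a.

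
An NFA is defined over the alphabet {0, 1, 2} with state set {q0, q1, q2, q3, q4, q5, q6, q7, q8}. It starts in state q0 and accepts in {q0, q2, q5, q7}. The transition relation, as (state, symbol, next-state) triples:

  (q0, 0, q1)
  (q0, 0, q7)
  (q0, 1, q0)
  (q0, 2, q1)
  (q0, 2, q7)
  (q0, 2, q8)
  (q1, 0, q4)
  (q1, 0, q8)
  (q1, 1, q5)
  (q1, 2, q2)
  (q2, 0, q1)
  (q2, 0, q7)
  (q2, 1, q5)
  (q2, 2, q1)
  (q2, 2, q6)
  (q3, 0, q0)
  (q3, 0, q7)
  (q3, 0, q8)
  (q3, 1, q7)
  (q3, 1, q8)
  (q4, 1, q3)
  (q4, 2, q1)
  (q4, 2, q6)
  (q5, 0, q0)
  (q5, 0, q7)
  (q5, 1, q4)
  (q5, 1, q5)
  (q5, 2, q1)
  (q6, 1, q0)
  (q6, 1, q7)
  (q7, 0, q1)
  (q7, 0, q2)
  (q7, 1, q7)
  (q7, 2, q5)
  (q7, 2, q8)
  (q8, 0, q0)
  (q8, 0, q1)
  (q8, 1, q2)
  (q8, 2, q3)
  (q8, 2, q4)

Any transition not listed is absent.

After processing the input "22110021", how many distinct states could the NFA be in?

7

Start in {q0}.
Read '2': {q0} → {q1, q7, q8}.
Read '2': {q1, q7, q8} → {q2, q3, q4, q5, q8}.
Read '1': {q2, q3, q4, q5, q8} → {q2, q3, q4, q5, q7, q8}.
Read '1': {q2, q3, q4, q5, q7, q8} → {q2, q3, q4, q5, q7, q8}.
Read '0': {q2, q3, q4, q5, q7, q8} → {q0, q1, q2, q7, q8}.
Read '0': {q0, q1, q2, q7, q8} → {q0, q1, q2, q4, q7, q8}.
Read '2': {q0, q1, q2, q4, q7, q8} → {q1, q2, q3, q4, q5, q6, q7, q8}.
Read '1': {q1, q2, q3, q4, q5, q6, q7, q8} → {q0, q2, q3, q4, q5, q7, q8}.
That set has 7 states.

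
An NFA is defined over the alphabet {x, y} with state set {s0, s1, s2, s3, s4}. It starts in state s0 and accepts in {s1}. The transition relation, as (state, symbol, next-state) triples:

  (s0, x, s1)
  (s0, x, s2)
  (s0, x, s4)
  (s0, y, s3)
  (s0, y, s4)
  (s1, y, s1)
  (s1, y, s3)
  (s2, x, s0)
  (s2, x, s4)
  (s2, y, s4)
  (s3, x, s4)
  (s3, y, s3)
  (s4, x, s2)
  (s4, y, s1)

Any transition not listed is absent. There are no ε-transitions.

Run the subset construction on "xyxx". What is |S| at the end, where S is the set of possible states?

Start in {s0}.
Read 'x': s0→{s1, s2, s4}; now {s1, s2, s4}.
Read 'y': s1→{s1, s3}, s2→{s4}, s4→{s1}; now {s1, s3, s4}.
Read 'x': s1→∅, s3→{s4}, s4→{s2}; now {s2, s4}.
Read 'x': s2→{s0, s4}, s4→{s2}; now {s0, s2, s4}.
That set has 3 states.

3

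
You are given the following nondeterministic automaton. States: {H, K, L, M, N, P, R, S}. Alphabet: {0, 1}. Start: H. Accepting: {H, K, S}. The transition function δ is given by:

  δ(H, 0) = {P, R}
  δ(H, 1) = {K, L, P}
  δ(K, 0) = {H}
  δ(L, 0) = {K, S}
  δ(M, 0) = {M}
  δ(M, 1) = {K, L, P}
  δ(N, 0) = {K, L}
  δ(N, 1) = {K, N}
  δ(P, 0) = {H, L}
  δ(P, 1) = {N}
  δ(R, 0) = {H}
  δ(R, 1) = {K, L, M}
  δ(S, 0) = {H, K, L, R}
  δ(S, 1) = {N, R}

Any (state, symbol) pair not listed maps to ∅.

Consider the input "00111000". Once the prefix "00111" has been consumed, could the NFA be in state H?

No

Start in {H}.
Read '0': {H} → {P, R}.
Read '0': {P, R} → {H, L}.
Read '1': {H, L} → {K, L, P}.
Read '1': {K, L, P} → {N}.
Read '1': {N} → {K, N}.
State H is not in {K, N}.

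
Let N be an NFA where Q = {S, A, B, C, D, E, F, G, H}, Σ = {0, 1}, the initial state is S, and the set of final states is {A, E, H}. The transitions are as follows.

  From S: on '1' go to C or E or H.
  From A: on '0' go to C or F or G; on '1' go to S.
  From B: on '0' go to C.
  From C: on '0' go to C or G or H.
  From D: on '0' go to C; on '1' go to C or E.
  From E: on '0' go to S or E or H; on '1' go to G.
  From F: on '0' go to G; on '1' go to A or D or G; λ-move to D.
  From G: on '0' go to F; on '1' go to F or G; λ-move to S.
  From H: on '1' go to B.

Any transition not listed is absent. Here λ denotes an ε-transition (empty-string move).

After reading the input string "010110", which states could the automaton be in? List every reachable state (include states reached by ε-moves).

∅

Start in {S}.
Read '0': S→∅; now ∅.
The set is empty and remains empty for the remaining 5 symbols.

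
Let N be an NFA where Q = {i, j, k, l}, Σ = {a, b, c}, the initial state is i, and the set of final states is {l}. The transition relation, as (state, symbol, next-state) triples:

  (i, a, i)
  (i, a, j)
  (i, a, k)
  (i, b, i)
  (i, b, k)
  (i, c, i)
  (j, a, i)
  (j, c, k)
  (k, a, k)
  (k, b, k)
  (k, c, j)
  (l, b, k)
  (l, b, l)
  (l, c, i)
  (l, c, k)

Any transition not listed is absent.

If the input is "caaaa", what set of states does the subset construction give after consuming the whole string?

{i, j, k}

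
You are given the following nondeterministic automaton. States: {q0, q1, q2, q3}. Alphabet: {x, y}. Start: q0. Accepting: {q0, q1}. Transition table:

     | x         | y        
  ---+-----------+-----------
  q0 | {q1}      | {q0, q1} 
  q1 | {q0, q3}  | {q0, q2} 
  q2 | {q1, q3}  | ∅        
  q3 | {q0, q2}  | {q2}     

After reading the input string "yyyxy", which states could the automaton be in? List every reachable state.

{q0, q1, q2}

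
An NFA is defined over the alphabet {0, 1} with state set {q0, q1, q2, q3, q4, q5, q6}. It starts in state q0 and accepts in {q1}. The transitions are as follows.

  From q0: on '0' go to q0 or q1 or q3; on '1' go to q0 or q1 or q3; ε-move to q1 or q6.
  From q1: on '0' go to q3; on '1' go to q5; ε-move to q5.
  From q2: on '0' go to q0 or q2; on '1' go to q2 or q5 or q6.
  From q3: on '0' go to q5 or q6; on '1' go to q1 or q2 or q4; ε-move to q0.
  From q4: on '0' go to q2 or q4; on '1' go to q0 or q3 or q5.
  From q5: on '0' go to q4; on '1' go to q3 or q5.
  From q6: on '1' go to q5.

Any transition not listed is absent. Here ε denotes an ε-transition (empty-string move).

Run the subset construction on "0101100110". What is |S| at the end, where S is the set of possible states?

Start: ε-closure({q0}) = {q0, q1, q5, q6}.
Read '0': {q0, q1, q5, q6} → {q0, q1, q3, q4, q5, q6}.
Read '1': {q0, q1, q3, q4, q5, q6} → {q0, q1, q2, q3, q4, q5, q6}.
Read '0': {q0, q1, q2, q3, q4, q5, q6} → {q0, q1, q2, q3, q4, q5, q6}.
Read '1': {q0, q1, q2, q3, q4, q5, q6} → {q0, q1, q2, q3, q4, q5, q6}.
Read '1': {q0, q1, q2, q3, q4, q5, q6} → {q0, q1, q2, q3, q4, q5, q6}.
Read '0': {q0, q1, q2, q3, q4, q5, q6} → {q0, q1, q2, q3, q4, q5, q6}.
Read '0': {q0, q1, q2, q3, q4, q5, q6} → {q0, q1, q2, q3, q4, q5, q6}.
Read '1': {q0, q1, q2, q3, q4, q5, q6} → {q0, q1, q2, q3, q4, q5, q6}.
Read '1': {q0, q1, q2, q3, q4, q5, q6} → {q0, q1, q2, q3, q4, q5, q6}.
Read '0': {q0, q1, q2, q3, q4, q5, q6} → {q0, q1, q2, q3, q4, q5, q6}.
That set has 7 states.

7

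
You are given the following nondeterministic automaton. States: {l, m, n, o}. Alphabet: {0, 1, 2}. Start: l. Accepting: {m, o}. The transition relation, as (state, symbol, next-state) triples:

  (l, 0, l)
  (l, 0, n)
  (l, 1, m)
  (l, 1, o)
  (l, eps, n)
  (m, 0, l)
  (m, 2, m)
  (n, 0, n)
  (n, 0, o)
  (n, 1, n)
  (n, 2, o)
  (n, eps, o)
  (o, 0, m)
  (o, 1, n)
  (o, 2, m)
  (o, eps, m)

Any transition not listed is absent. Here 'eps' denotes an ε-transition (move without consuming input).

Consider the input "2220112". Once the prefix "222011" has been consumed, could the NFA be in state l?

Start: ε-closure({l}) = {l, m, n, o}.
Read '2': {l, m, n, o} → {m, o}.
Read '2': {m, o} → {m}.
Read '2': {m} → {m}.
Read '0': {m} → {l, m, n, o}.
Read '1': {l, m, n, o} → {m, n, o}.
Read '1': {m, n, o} → {m, n, o}.
State l is not in {m, n, o}.

No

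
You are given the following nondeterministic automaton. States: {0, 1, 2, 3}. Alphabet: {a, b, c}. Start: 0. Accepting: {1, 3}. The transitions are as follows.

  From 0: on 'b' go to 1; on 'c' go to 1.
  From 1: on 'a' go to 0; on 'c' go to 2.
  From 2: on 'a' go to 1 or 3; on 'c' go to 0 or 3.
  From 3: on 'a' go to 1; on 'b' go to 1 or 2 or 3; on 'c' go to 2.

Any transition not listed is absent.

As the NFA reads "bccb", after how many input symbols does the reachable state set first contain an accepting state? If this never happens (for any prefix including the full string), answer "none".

1

Start in {0}.
Read 'b': 0→{1}; now {1}.
None of the earlier sets intersect F, but {1} does.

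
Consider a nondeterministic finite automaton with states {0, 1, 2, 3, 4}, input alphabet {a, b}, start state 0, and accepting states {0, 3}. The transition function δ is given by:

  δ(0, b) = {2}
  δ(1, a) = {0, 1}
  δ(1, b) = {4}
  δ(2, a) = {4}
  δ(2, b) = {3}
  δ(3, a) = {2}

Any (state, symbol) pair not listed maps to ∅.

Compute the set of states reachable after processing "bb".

Start in {0}.
Read 'b': {0} → {2}.
Read 'b': {2} → {3}.

{3}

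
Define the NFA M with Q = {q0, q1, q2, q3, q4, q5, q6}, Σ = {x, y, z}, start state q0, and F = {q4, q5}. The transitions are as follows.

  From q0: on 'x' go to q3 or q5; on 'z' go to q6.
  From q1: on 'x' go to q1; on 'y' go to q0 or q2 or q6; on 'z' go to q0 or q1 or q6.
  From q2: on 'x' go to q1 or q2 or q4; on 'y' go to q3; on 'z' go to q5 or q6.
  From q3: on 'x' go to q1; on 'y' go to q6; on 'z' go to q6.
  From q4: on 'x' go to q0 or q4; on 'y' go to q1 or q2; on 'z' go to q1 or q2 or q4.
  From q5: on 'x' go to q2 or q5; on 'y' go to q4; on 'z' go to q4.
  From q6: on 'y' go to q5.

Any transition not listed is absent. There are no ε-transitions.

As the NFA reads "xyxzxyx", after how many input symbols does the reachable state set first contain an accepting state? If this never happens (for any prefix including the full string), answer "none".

1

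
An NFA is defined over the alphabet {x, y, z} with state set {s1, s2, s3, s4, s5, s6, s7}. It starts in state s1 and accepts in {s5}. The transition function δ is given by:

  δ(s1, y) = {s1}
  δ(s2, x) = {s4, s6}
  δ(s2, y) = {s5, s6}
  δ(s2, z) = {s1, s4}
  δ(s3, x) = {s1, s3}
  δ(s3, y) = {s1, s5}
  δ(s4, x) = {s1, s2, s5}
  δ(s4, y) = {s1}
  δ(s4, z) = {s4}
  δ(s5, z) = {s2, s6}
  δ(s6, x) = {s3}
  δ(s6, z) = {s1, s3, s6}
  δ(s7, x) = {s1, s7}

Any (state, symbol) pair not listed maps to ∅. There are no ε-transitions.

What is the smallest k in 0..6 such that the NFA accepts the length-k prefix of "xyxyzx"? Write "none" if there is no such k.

Start in {s1}.
Read 'x': s1→∅; now ∅.
The set is empty and remains empty for the remaining 5 symbols.
No reachable set along the way intersects F.

none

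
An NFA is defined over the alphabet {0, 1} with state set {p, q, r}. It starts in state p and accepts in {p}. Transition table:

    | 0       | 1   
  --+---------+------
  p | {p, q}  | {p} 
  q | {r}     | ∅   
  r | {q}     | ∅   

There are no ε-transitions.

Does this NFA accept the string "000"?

Start in {p}.
Read '0': p→{p, q}; now {p, q}.
Read '0': p→{p, q}, q→{r}; now {p, q, r}.
Read '0': p→{p, q}, q→{r}, r→{q}; now {p, q, r}.
The final set {p, q, r} contains the accepting state p.

Yes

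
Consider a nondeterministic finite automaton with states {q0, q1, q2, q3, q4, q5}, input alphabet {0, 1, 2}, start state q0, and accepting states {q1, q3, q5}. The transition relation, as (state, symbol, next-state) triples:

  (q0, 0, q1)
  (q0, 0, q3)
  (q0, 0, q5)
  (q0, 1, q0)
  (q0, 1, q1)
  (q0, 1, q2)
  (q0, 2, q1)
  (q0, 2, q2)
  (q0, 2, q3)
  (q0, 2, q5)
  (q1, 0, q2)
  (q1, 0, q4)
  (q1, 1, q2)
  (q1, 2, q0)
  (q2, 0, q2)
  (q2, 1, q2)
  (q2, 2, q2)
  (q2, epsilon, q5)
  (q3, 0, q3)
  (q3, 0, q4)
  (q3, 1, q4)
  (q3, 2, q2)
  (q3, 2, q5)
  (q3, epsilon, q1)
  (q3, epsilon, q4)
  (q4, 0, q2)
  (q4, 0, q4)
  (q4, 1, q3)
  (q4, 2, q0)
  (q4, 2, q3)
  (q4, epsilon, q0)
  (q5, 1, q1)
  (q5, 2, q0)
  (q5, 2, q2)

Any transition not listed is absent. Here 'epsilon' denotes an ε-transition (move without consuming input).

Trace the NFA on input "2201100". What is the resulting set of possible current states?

{q0, q1, q2, q3, q4, q5}

Start in {q0}.
Read '2': q0→{q1, q2, q3, q5}; union {q1, q2, q3, q5}; ε-closure = {q0, q1, q2, q3, q4, q5}.
Read '2': q0→{q1, q2, q3, q5}, q1→{q0}, q2→{q2}, q3→{q2, q5}, q4→{q0, q3}, q5→{q0, q2}; union {q0, q1, q2, q3, q5}; ε-closure = {q0, q1, q2, q3, q4, q5}.
Read '0': q0→{q1, q3, q5}, q1→{q2, q4}, q2→{q2}, q3→{q3, q4}, q4→{q2, q4}, q5→∅; union {q1, q2, q3, q4, q5}; ε-closure = {q0, q1, q2, q3, q4, q5}.
Read '1': q0→{q0, q1, q2}, q1→{q2}, q2→{q2}, q3→{q4}, q4→{q3}, q5→{q1}; union {q0, q1, q2, q3, q4}; ε-closure = {q0, q1, q2, q3, q4, q5}.
Read '1': q0→{q0, q1, q2}, q1→{q2}, q2→{q2}, q3→{q4}, q4→{q3}, q5→{q1}; union {q0, q1, q2, q3, q4}; ε-closure = {q0, q1, q2, q3, q4, q5}.
Read '0': q0→{q1, q3, q5}, q1→{q2, q4}, q2→{q2}, q3→{q3, q4}, q4→{q2, q4}, q5→∅; union {q1, q2, q3, q4, q5}; ε-closure = {q0, q1, q2, q3, q4, q5}.
Read '0': q0→{q1, q3, q5}, q1→{q2, q4}, q2→{q2}, q3→{q3, q4}, q4→{q2, q4}, q5→∅; union {q1, q2, q3, q4, q5}; ε-closure = {q0, q1, q2, q3, q4, q5}.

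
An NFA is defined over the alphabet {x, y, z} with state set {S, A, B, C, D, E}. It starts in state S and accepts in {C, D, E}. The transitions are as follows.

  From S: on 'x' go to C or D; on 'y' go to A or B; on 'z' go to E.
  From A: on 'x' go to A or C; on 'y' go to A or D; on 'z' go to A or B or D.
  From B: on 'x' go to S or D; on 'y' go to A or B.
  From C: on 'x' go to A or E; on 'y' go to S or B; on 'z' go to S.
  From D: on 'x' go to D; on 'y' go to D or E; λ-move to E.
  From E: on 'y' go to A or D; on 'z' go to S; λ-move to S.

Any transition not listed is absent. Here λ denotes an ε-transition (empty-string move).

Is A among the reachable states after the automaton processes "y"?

Yes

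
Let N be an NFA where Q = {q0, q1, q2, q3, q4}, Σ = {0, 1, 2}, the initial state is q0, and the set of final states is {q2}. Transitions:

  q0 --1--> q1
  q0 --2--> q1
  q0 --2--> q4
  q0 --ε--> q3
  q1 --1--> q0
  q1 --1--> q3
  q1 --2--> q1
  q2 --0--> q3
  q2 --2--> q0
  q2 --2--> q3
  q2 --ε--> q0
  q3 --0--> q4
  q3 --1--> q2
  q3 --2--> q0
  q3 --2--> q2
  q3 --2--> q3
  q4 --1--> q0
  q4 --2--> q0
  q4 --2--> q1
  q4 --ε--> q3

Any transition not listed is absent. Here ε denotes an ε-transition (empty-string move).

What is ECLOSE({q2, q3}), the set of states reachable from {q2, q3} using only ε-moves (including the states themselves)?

Begin with {q2, q3}.
ε-move q2 → q0; add q0.

{q0, q2, q3}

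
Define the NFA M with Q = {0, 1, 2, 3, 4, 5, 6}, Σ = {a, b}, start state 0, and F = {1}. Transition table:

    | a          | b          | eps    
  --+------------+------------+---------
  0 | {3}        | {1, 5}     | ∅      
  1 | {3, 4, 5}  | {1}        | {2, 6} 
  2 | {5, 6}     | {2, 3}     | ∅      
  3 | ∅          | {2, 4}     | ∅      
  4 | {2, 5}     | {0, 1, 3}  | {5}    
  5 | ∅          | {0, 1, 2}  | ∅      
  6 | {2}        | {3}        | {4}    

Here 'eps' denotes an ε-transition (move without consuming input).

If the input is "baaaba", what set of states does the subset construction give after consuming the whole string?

{2, 3, 4, 5, 6}

Start in {0}.
Read 'b': 0→{1, 5}; union {1, 5}; ε-closure = {1, 2, 4, 5, 6}.
Read 'a': 1→{3, 4, 5}, 2→{5, 6}, 4→{2, 5}, 5→∅, 6→{2}; now {2, 3, 4, 5, 6}.
Read 'a': 2→{5, 6}, 3→∅, 4→{2, 5}, 5→∅, 6→{2}; union {2, 5, 6}; ε-closure = {2, 4, 5, 6}.
Read 'a': 2→{5, 6}, 4→{2, 5}, 5→∅, 6→{2}; union {2, 5, 6}; ε-closure = {2, 4, 5, 6}.
Read 'b': 2→{2, 3}, 4→{0, 1, 3}, 5→{0, 1, 2}, 6→{3}; union {0, 1, 2, 3}; ε-closure = {0, 1, 2, 3, 4, 5, 6}.
Read 'a': 0→{3}, 1→{3, 4, 5}, 2→{5, 6}, 3→∅, 4→{2, 5}, 5→∅, 6→{2}; now {2, 3, 4, 5, 6}.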